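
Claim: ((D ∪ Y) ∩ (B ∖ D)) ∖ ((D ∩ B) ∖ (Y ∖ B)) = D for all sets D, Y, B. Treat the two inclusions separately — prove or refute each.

(⊆) fails and (⊇) fails.

(⊆) This inclusion fails. Take D = ∅, Y = {1}, B = {1}; then 1 ∈ ((D ∪ Y) ∩ (B ∖ D)) ∖ ((D ∩ B) ∖ (Y ∖ B)) but 1 ∉ D.

(⊇) This inclusion fails. Take D = {1}, Y = ∅, B = ∅; then 1 ∈ D but 1 ∉ ((D ∪ Y) ∩ (B ∖ D)) ∖ ((D ∩ B) ∖ (Y ∖ B)).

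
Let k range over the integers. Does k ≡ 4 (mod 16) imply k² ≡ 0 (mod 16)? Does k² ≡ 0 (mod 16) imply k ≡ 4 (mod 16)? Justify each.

(⇐) This fails: take k = 0. Then 0² = 0 ≡ 0 (mod 16), yet 0 ≡ 0 (mod 16), not 4.

(⇒) Suppose k ≡ 4 (mod 16). Write k = 16j + 4. Then (16j + 4)² = 256j² + 128j + 16 = 16(16j² + 8j + 1) + 0, so k² ≡ 0 (mod 16).

Only the forward implication holds.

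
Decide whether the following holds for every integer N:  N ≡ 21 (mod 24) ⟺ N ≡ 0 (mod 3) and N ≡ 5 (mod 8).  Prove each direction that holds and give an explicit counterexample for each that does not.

Equivalent; both directions hold.

[⇒] Suppose N ≡ 21 (mod 24); write N = 24j + 21. Since 3 ∣ 24, reducing mod 3 gives N ≡ 21 ≡ 0 (mod 3); since 8 ∣ 24, reducing mod 8 gives N ≡ 21 ≡ 5 (mod 8).

[⇐] Conversely, if N ≡ 0 (mod 3) and N ≡ 5 (mod 8), then by the Chinese remainder theorem N ≡ 21 (mod 24). This is exactly N ≡ 21 (mod 24).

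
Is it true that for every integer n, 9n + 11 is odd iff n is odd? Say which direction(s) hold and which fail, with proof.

(⇒) This fails: n = 4 gives 9n + 11 = 47, which is odd, but 4 is even, not odd.

(⇐) This also fails: n = 1 is odd, but 9n + 11 = 20 is even, not odd.

(⇒) fails and (⇐) fails.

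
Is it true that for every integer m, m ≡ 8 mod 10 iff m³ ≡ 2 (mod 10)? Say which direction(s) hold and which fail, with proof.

Both directions hold.

(⇒) Suppose m ≡ 8 mod 10. Write m = 10j + 8. Then (10j + 8)³ = 1000j³ + 2400j² + 1920j + 512 = 10(100j³ + 240j² + 192j + 51) + 2, so m³ ≡ 2 (mod 10).

(⇐) For the converse, argue contrapositively. If m ≢ 8 (mod 10), then m is congruent to one of 0, 1, 2, 3, 4, 5, 6, 7, 9 modulo 10, and these give m³ ≡ 0, 1, 8, 7, 4, 5, 6, 3, 9 respectively — never 2.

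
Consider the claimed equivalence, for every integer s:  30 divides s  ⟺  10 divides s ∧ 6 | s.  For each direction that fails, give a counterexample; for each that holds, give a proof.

Both directions hold.

(→) If 30 ∣ s, write s = 30q. Since 30 = 3·10, s = 10·(3q), so 10 ∣ s; and since 30 = 5·6, s = 6·(5q), so 6 ∣ s.

(←) Suppose 10 ∣ s and 6 ∣ s. Any common multiple of 10 and 6 is a multiple of their lcm; here lcm(10, 6) = 10·6/gcd(10, 6) = 60/2 = 30, so 30 ∣ s.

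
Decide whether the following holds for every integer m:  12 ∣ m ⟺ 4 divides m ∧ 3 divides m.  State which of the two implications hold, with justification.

(⟹) If 12 ∣ m, write m = 12q. Since 12 = 3·4, m = 4·(3q), so 4 ∣ m; and since 12 = 4·3, m = 3·(4q), so 3 ∣ m.

(⟸) Suppose 4 ∣ m and 3 ∣ m. Any common multiple of 4 and 3 is a multiple of their lcm; here gcd(4, 3) = 1, so lcm(4, 3) = 4·3 = 12, so 12 ∣ m.

Both implications hold.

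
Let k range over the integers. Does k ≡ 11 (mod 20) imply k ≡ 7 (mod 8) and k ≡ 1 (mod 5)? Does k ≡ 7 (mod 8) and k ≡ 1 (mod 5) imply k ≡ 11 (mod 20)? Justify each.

(→) This fails: k = 11 gives 11 ≡ 11 (mod 20) but 11 ≡ 3 (mod 8), so the conjunction on the right does not hold.

(←) Conversely, if k ≡ 7 (mod 8) and k ≡ 1 (mod 5), then by the Chinese remainder theorem k ≡ 31 (mod 40). Since 31 ≡ 11 (mod 20) and 20 ∣ 40, we get k ≡ 11 (mod 20).

Not equivalent: only (⇐) holds.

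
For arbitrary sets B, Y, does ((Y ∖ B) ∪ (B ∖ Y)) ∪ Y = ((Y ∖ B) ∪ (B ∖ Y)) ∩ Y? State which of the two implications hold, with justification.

Only the reverse inclusion holds.

(⟹) This inclusion fails. Take B = {1}, Y = ∅; then 1 ∈ ((Y ∖ B) ∪ (B ∖ Y)) ∪ Y but 1 ∉ ((Y ∖ B) ∪ (B ∖ Y)) ∩ Y.

(⟸) Let x ∈ ((Y ∖ B) ∪ (B ∖ Y)) ∩ Y. Then x ∈ Y and x ∉ B, from which x ∈ ((Y ∖ B) ∪ (B ∖ Y)) ∪ Y.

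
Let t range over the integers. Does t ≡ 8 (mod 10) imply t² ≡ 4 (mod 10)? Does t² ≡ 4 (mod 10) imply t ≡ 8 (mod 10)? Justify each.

Not equivalent: only (⇒) holds.

[⇒] Suppose t ≡ 8 (mod 10). Write t = 10j + 8. Then (10j + 8)² = 100j² + 160j + 64 = 10(10j² + 16j + 6) + 4, so t² ≡ 4 (mod 10).

[⇐] This fails: take t = 2. Then 2² = 4 ≡ 4 (mod 10), yet 2 ≡ 2 (mod 10), not 8.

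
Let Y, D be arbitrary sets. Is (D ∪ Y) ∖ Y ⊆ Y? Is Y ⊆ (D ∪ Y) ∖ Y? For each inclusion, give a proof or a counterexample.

Neither inclusion holds.

(⊆) This inclusion fails. Take Y = ∅, D = {1}; then 1 ∈ (D ∪ Y) ∖ Y but 1 ∉ Y.

(⊇) This inclusion fails. Take Y = {1}, D = ∅; then 1 ∈ Y but 1 ∉ (D ∪ Y) ∖ Y.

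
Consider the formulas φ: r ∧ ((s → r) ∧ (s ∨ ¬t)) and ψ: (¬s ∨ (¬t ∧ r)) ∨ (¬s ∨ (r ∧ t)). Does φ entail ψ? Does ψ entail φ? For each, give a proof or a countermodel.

Forward direction. Assume the antecedent. If r is true, the consequent reduces to true regardless of the other variables. If r is false, the antecedent cannot hold. Either way the consequent holds.

Converse. This fails. Under r = F, t = F, s = F, the left side is false but the right side is true.

The forward direction holds; the converse fails.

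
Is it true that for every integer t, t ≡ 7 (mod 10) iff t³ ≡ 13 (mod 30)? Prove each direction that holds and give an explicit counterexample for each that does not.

Not equivalent: only (⇐) holds.

(⟹) This fails: take t = 17. Then 17 ≡ 7 (mod 10), but 17³ = 4913 ≡ 23 (mod 30), not 13.

(⟸) Conversely, the residues r modulo 30 with r³ ≡ 13 (mod 30) are exactly {7}, and each is ≡ 7 (mod 10).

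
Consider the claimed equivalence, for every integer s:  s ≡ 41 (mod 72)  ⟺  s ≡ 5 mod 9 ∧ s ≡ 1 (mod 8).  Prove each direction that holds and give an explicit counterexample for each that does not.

(⇒) Suppose s ≡ 41 (mod 72); write s = 72j + 41. Since 9 ∣ 72, reducing mod 9 gives s ≡ 41 ≡ 5 (mod 9); since 8 ∣ 72, reducing mod 8 gives s ≡ 41 ≡ 1 (mod 8).

(⇐) Conversely, if s ≡ 5 (mod 9) and s ≡ 1 (mod 8), then by the Chinese remainder theorem s ≡ 41 (mod 72). This is exactly s ≡ 41 (mod 72).

Both directions hold.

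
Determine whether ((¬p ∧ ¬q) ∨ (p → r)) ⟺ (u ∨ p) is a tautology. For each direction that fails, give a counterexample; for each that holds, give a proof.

(⇒) This fails. Under p = F, q = F, u = F, r = F, the left side is true but the right side is false.

(⇐) This fails. Under p = T, q = F, u = F, r = F, the left side is false but the right side is true.

Both directions fail.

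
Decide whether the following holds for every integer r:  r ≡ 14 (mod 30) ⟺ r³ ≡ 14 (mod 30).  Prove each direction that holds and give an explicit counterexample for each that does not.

(→) Suppose r ≡ 14 (mod 30). Write r = 30j + 14. Then (30j + 14)³ = 27000j³ + 37800j² + 17640j + 2744 = 30(900j³ + 1260j² + 588j + 91) + 14, so r³ ≡ 14 (mod 30).

(←) Conversely, suppose r³ ≡ 14 (mod 30). The only residue r in {0, …, 29} with r³ ≡ 14 (mod 30) is r = 14, so r ≡ 14 (mod 30).

Both directions hold.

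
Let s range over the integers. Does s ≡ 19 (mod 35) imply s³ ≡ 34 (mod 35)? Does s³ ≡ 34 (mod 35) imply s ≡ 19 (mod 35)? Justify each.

Not equivalent: only (⇒) holds.

(⇒) Suppose s ≡ 19 (mod 35). Write s = 35j + 19. Then (35j + 19)³ = 42875j³ + 69825j² + 37905j + 6859 = 35(1225j³ + 1995j² + 1083j + 195) + 34, so s³ ≡ 34 (mod 35).

(⇐) This fails: take s = 24. Then 24³ = 13824 ≡ 34 (mod 35), yet 24 ≡ 24 (mod 35), not 19.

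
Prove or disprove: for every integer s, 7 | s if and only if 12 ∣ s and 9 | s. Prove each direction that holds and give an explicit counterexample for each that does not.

(⟹) This fails: take s = 7. Certainly 7 ∣ 7, but 12 ∤ 7.

(⟸) This fails: take s = 36. Both 12 ∣ 36 and 9 ∣ 36, yet 36 is not a multiple of 7 (since 36 = 5·7 + 1), so 7 ∤ 36.

Both directions fail.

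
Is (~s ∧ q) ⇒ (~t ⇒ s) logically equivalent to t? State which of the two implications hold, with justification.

Only the reverse direction holds.

(→) This fails. Under q = F, s = F, t = F, the left side is true but the right side is false.

(←) Assume the antecedent. If q is true, the antecedent forces (q = T, s = F, t = T) or (q = T, s = T, t = T), and (~s ∧ q) ⇒ (~t ⇒ s) holds there. If q is false, (~s ∧ q) ⇒ (~t ⇒ s) reduces to true regardless of the other variables. Either way (~s ∧ q) ⇒ (~t ⇒ s) holds.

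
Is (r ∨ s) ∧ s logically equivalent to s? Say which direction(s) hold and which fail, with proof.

Both directions hold.

(←) Assume the antecedent. If r is true, the antecedent forces (r = T, s = T), and (r ∨ s) ∧ s holds there. If r is false, the antecedent forces (r = F, s = T), and (r ∨ s) ∧ s holds there. Either way (r ∨ s) ∧ s holds.

(→) Assume the antecedent. If r is true, the antecedent forces (r = T, s = T), and s holds there. If r is false, the antecedent forces (r = F, s = T), and s holds there. Either way s holds.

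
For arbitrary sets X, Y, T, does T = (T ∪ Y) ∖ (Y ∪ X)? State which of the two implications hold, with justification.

(⟹) This inclusion fails. Take X = {1}, Y = ∅, T = {1}; then 1 ∈ T but 1 ∉ (T ∪ Y) ∖ (Y ∪ X).

(⟸) Let x ∈ (T ∪ Y) ∖ (Y ∪ X). Then x ∈ T and x ∉ X, Y, from which x ∈ T.

(⊆) fails; (⊇) holds.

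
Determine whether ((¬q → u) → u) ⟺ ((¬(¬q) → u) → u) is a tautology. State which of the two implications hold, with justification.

Both directions fail.

(→) This fails. Under q = F, u = F, the left side is true but the right side is false.

(←) This fails. Under q = T, u = F, the left side is false but the right side is true.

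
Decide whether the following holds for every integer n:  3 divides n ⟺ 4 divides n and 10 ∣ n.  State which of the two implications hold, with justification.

Forward direction. This fails: take n = 3. Certainly 3 ∣ 3, but 4 ∤ 3.

Converse. This fails: take n = 20. Both 4 ∣ 20 and 10 ∣ 20, yet 20 is not a multiple of 3 (since 20 = 6·3 + 2), so 3 ∤ 20.

Both directions fail.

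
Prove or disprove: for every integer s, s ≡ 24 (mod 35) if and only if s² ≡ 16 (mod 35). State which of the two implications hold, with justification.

(⟹) Suppose s ≡ 24 (mod 35). Write s = 35j + 24. Then (35j + 24)² = 1225j² + 1680j + 576 = 35(35j² + 48j + 16) + 16, so s² ≡ 16 (mod 35).

(⟸) This fails: take s = 4. Then 4² = 16 ≡ 16 (mod 35), yet 4 ≡ 4 (mod 35), not 24.

(⇒) holds; (⇐) fails.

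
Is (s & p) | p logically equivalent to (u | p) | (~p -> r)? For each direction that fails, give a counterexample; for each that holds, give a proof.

The forward direction holds; the converse fails.

(⇐) This fails. Under p = F, r = T, u = F, s = F, the left side is false but the right side is true.

(⇒) Assume the antecedent. If p is true, (u | p) | (~p -> r) reduces to true regardless of the other variables. If p is false, the antecedent cannot hold. Either way (u | p) | (~p -> r) holds.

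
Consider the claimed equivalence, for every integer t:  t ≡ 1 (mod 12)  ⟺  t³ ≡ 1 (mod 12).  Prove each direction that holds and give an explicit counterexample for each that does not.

Equivalent; both directions hold.

Forward direction. Suppose t ≡ 1 (mod 12). Write t = 12j + 1. Then (12j + 1)³ = 1728j³ + 432j² + 36j + 1 = 12(144j³ + 36j² + 3j) + 1, so t³ ≡ 1 (mod 12).

Converse. Suppose t³ ≡ 1 (mod 12). The only residue r in {0, …, 11} with r³ ≡ 1 (mod 12) is r = 1, so t ≡ 1 (mod 12).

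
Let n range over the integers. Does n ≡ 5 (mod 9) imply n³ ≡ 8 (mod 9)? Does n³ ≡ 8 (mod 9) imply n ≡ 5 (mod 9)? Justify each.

Not equivalent: only (⇒) holds.

Forward direction. Suppose n ≡ 5 (mod 9). Write n = 9j + 5. Then (9j + 5)³ = 729j³ + 1215j² + 675j + 125 = 9(81j³ + 135j² + 75j + 13) + 8, so n³ ≡ 8 (mod 9).

Converse. This fails: take n = 2. Then 2³ = 8 ≡ 8 (mod 9), yet 2 ≡ 2 (mod 9), not 5.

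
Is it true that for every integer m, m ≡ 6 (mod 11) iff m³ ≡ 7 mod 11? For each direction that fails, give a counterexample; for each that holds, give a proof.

Converse. For the converse, argue contrapositively. If m ≢ 6 (mod 11), then m is congruent to one of 0, 1, 2, 3, 4, 5, 7, 8, 9, 10 modulo 11, and these give m³ ≡ 0, 1, 8, 5, 9, 4, 2, 6, 3, 10 respectively — never 7.

Forward direction. Suppose m ≡ 6 (mod 11). Write m = 11j + 6. Then (11j + 6)³ = 1331j³ + 2178j² + 1188j + 216 = 11(121j³ + 198j² + 108j + 19) + 7, so m³ ≡ 7 (mod 11).

Both directions hold.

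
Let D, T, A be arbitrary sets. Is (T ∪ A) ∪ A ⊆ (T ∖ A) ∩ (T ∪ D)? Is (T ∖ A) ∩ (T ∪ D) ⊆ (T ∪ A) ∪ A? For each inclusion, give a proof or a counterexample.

(⊆) fails; (⊇) holds.

(⊇) Let x ∈ (T ∖ A) ∩ (T ∪ D). Then either x ∈ T and x ∉ D, A; or x ∈ D ∩ T and x ∉ A. In each case x ∈ (T ∪ A) ∪ A, so (T ∖ A) ∩ (T ∪ D) ⊆ (T ∪ A) ∪ A.

(⊆) This inclusion fails. Take D = ∅, T = ∅, A = {1}; then 1 ∈ (T ∪ A) ∪ A but 1 ∉ (T ∖ A) ∩ (T ∪ D).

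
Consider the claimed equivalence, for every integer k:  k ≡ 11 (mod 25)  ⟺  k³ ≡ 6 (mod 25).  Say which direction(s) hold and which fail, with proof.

Both implications hold.

(⟹) Suppose k ≡ 11 (mod 25). Write k = 25j + 11. Then (25j + 11)³ = 15625j³ + 20625j² + 9075j + 1331 = 25(625j³ + 825j² + 363j + 53) + 6, so k³ ≡ 6 (mod 25).

(⟸) Conversely, suppose k³ ≡ 6 (mod 25). The only residue r in {0, …, 24} with r³ ≡ 6 (mod 25) is r = 11, so k ≡ 11 (mod 25).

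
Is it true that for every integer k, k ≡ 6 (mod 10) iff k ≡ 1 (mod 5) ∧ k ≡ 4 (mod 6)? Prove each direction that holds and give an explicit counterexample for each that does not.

(⇐) If k ≡ 1 (mod 5) and k ≡ 4 (mod 6), then by the Chinese remainder theorem k ≡ 16 (mod 30). Since 16 ≡ 6 (mod 10) and 10 ∣ 30, we get k ≡ 6 (mod 10).

(⇒) This fails: k = 26 gives 26 ≡ 6 (mod 10) but 26 ≡ 2 (mod 6), so the conjunction on the right does not hold.

Only the converse holds.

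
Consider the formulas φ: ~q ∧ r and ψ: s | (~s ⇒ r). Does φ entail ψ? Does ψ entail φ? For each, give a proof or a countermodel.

[⇐] This fails. Under s = T, r = F, q = F, the left side is false but the right side is true.

[⇒] Assume the antecedent. If s is true, s | (~s ⇒ r) reduces to true regardless of the other variables. If s is false, the antecedent forces (s = F, r = T, q = F), and s | (~s ⇒ r) holds there. Either way s | (~s ⇒ r) holds.

Only the forward direction holds.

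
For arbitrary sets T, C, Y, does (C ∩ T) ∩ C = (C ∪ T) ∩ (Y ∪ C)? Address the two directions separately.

Forward inclusion. Let x ∈ (C ∩ T) ∩ C. Then either x ∈ T ∩ C and x ∉ Y; or x ∈ T ∩ C ∩ Y. In each case x ∈ (C ∪ T) ∩ (Y ∪ C), so (C ∩ T) ∩ C ⊆ (C ∪ T) ∩ (Y ∪ C).

Reverse inclusion. This inclusion fails. Take T = ∅, C = {1}, Y = ∅; then 1 ∈ (C ∪ T) ∩ (Y ∪ C) but 1 ∉ (C ∩ T) ∩ C.

The sets are not equal: only the forward inclusion holds.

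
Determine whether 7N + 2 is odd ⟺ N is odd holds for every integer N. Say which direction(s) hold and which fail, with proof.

[⇒] Suppose 7N + 2 is odd. Since 7 is odd, 7N and N have the same parity, so 7N + 2 ≡ N + 2 (mod 2). As 2 is even, 7N + 2 is odd exactly when N is odd. Thus N is odd.

[⇐] Conversely, suppose N is odd; write N = 2j + 1. Then 7N + 2 = 7·(2j + 1) + 2 = 2·7j + 9, which is odd.

The biconditional holds.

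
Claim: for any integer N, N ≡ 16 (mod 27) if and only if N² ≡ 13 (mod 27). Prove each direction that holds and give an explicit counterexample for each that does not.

The forward direction holds; the converse fails.

(⇒) Suppose N ≡ 16 (mod 27). Write N = 27j + 16. Then (27j + 16)² = 729j² + 864j + 256 = 27(27j² + 32j + 9) + 13, so N² ≡ 13 (mod 27).

(⇐) This fails: take N = 11. Then 11² = 121 ≡ 13 (mod 27), yet 11 ≡ 11 (mod 27), not 16.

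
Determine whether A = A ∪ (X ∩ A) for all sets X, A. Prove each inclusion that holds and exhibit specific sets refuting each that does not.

(⟹) Let x ∈ A. Then either x ∈ A and x ∉ X; or x ∈ X ∩ A. In each case x ∈ A ∪ (X ∩ A), so A ⊆ A ∪ (X ∩ A).

(⟸) Let x ∈ A ∪ (X ∩ A). Then either x ∈ A and x ∉ X; or x ∈ X ∩ A. In each case x ∈ A, so A ∪ (X ∩ A) ⊆ A.

The two sets are equal.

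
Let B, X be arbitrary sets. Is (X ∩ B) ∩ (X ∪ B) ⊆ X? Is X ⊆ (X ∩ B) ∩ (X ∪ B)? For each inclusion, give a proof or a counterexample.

(⊆) Let x ∈ (X ∩ B) ∩ (X ∪ B). Then x ∈ B ∩ X, from which x ∈ X.

(⊇) This inclusion fails. Take B = ∅, X = {1}; then 1 ∈ X but 1 ∉ (X ∩ B) ∩ (X ∪ B).

Only the forward inclusion holds.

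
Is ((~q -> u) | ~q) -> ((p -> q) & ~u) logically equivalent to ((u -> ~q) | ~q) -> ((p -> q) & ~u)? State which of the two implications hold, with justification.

Only the forward direction holds.

(⇒) Assume the antecedent. If q is true, the consequent reduces to true regardless of the other variables. If q is false, the antecedent forces (u = F, q = F, p = F), and the consequent holds there. Either way the consequent holds.

(⇐) This fails. Under u = T, q = T, p = F, the left side is false but the right side is true.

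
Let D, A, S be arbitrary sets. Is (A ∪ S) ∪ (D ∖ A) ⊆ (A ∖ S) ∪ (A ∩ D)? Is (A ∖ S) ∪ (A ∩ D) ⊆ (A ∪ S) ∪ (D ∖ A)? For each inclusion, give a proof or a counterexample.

Only the reverse inclusion holds.

(⊆) This inclusion fails. Take D = {1}, A = ∅, S = ∅; then 1 ∈ (A ∪ S) ∪ (D ∖ A) but 1 ∉ (A ∖ S) ∪ (A ∩ D).

(⊇) Let x ∈ (A ∖ S) ∪ (A ∩ D). Then either x ∈ A and x ∉ D, S; or x ∈ D ∩ A and x ∉ S; or x ∈ D ∩ A ∩ S. In each case x ∈ (A ∪ S) ∪ (D ∖ A), so (A ∖ S) ∪ (A ∩ D) ⊆ (A ∪ S) ∪ (D ∖ A).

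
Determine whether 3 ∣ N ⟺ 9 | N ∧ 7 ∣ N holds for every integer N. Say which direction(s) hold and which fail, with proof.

(⟹) This fails: take N = 3. Certainly 3 ∣ 3, but 9 ∤ 3.

(⟸) Suppose 9 ∣ N and 7 ∣ N. Any common multiple of 9 and 7 is a multiple of their lcm; here gcd(9, 7) = 1, so lcm(9, 7) = 9·7 = 63, so 63 ∣ N. Since 3 ∣ 63, it follows that 3 ∣ N.

Only the reverse direction holds.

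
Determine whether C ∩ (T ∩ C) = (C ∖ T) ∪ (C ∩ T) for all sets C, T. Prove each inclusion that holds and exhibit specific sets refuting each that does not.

Forward inclusion. Let x ∈ C ∩ (T ∩ C). Then x ∈ C ∩ T, from which x ∈ (C ∖ T) ∪ (C ∩ T).

Reverse inclusion. This inclusion fails. Take C = {1}, T = ∅; then 1 ∈ (C ∖ T) ∪ (C ∩ T) but 1 ∉ C ∩ (T ∩ C).

Only the forward inclusion holds.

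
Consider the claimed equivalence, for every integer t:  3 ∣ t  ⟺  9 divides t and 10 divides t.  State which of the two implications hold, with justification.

Forward direction. This fails: take t = 3. Certainly 3 ∣ 3, but 9 ∤ 3.

Converse. Suppose 9 ∣ t and 10 ∣ t. Any common multiple of 9 and 10 is a multiple of their lcm; here gcd(9, 10) = 1, so lcm(9, 10) = 9·10 = 90, so 90 ∣ t. Since 3 ∣ 90, it follows that 3 ∣ t.

Only the converse holds.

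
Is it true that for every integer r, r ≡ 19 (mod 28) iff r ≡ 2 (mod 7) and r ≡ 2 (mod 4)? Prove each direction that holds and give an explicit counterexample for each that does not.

Neither direction holds.

[⇒] This fails: r = 19 gives 19 ≡ 19 (mod 28) but 19 ≡ 5 (mod 7), so the conjunction on the right does not hold.

[⇐] This fails: r = 2 satisfies both congruences on the right (2 ≡ 2 mod 7 and 2 ≡ 2 mod 4) yet 2 ≡ 2 (mod 28), not 19.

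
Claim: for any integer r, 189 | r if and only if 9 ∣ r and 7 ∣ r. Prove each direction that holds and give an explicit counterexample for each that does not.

(⇒) holds; (⇐) fails.

(→) If 189 ∣ r, write r = 189q. Since 189 = 21·9, r = 9·(21q), so 9 ∣ r; and since 189 = 27·7, r = 7·(27q), so 7 ∣ r.

(←) This fails: take r = 63. Both 9 ∣ 63 and 7 ∣ 63, yet 63 is not a multiple of 189 (since 63 = 0·189 + 63), so 189 ∤ 63.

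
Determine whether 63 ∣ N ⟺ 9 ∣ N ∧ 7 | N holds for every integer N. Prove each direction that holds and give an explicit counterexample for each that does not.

(←) Suppose 9 ∣ N and 7 ∣ N. Any common multiple of 9 and 7 is a multiple of their lcm; here gcd(9, 7) = 1, so lcm(9, 7) = 9·7 = 63, so 63 ∣ N.

(→) If 63 ∣ N, write N = 63q. Since 63 = 7·9, N = 9·(7q), so 9 ∣ N; and since 63 = 9·7, N = 7·(9q), so 7 ∣ N.

Both implications hold.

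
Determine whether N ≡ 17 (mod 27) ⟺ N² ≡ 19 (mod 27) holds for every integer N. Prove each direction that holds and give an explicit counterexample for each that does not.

[⇒] Suppose N ≡ 17 (mod 27). Write N = 27j + 17. Then (27j + 17)² = 729j² + 918j + 289 = 27(27j² + 34j + 10) + 19, so N² ≡ 19 (mod 27).

[⇐] This fails: take N = 10. Then 10² = 100 ≡ 19 (mod 27), yet 10 ≡ 10 (mod 27), not 17.

Not equivalent: only (⇒) holds.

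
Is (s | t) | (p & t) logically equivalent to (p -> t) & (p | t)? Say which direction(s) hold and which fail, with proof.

(⇒) fails; (⇐) holds.

Forward direction. This fails. Under t = F, p = F, s = T, the left side is true but the right side is false.

Converse. Assume the antecedent. If t is true, (s | t) | (p & t) reduces to true regardless of the other variables. If t is false, the antecedent cannot hold. Either way (s | t) | (p & t) holds.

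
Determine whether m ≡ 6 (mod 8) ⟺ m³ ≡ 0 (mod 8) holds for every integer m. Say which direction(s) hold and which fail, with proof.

Only the forward direction holds.

Forward direction. Suppose m ≡ 6 (mod 8). Write m = 8j + 6. Then (8j + 6)³ = 512j³ + 1152j² + 864j + 216 = 8(64j³ + 144j² + 108j + 27) + 0, so m³ ≡ 0 (mod 8).

Converse. This fails: take m = 0. Then 0³ = 0 ≡ 0 (mod 8), yet 0 ≡ 0 (mod 8), not 6.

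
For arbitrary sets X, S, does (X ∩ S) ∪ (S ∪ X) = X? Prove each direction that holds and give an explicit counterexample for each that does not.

(⊆) This inclusion fails. Take X = ∅, S = {1}; then 1 ∈ (X ∩ S) ∪ (S ∪ X) but 1 ∉ X.

(⊇) Let x ∈ X. Then either x ∈ X and x ∉ S; or x ∈ X ∩ S. In each case x ∈ (X ∩ S) ∪ (S ∪ X), so X ⊆ (X ∩ S) ∪ (S ∪ X).

(⊆) fails; (⊇) holds.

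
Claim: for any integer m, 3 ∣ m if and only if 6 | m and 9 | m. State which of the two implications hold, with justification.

(⇒) This fails: take m = 3. Certainly 3 ∣ 3, but 6 ∤ 3.

(⇐) Suppose 6 ∣ m and 9 ∣ m. Any common multiple of 6 and 9 is a multiple of their lcm; here lcm(6, 9) = 6·9/gcd(6, 9) = 54/3 = 18, so 18 ∣ m. Since 3 ∣ 18, it follows that 3 ∣ m.

Not equivalent: only (⇐) holds.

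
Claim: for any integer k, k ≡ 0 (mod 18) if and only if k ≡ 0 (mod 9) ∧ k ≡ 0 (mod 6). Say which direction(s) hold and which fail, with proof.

Forward direction. Suppose k ≡ 0 (mod 18); write k = 18j + 0. Since 9 ∣ 18, reducing mod 9 gives k ≡ 0 (mod 9); since 6 ∣ 18, reducing mod 6 gives k ≡ 0 (mod 6).

Converse. If k ≡ 0 (mod 9) and k ≡ 0 (mod 6), then by the Chinese remainder theorem k ≡ 0 (mod 18). This is exactly k ≡ 0 (mod 18).

Equivalent; both directions hold.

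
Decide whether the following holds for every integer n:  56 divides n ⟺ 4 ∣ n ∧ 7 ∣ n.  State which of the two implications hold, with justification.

Not equivalent: only (⇒) holds.

Forward direction. If 56 ∣ n, write n = 56q. Since 56 = 14·4, n = 4·(14q), so 4 ∣ n; and since 56 = 8·7, n = 7·(8q), so 7 ∣ n.

Converse. This fails: take n = 28. Both 4 ∣ 28 and 7 ∣ 28, yet 28 is not a multiple of 56 (since 28 = 0·56 + 28), so 56 ∤ 28.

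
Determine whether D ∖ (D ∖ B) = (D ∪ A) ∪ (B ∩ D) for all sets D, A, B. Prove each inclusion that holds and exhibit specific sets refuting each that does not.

The sets are not equal: only the forward inclusion holds.

(⟸) This inclusion fails. Take D = {1}, A = ∅, B = ∅; then 1 ∈ (D ∪ A) ∪ (B ∩ D) but 1 ∉ D ∖ (D ∖ B).

(⟹) Let x ∈ D ∖ (D ∖ B). Then either x ∈ D ∩ B and x ∉ A; or x ∈ D ∩ A ∩ B. In each case x ∈ (D ∪ A) ∪ (B ∩ D), so D ∖ (D ∖ B) ⊆ (D ∪ A) ∪ (B ∩ D).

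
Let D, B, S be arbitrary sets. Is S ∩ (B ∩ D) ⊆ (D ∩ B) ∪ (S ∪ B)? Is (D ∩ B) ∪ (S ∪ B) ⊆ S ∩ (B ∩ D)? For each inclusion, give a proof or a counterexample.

(⊆) Let x ∈ S ∩ (B ∩ D). Then x ∈ D ∩ B ∩ S, from which x ∈ (D ∩ B) ∪ (S ∪ B).

(⊇) This inclusion fails. Take D = ∅, B = {1}, S = ∅; then 1 ∈ (D ∩ B) ∪ (S ∪ B) but 1 ∉ S ∩ (B ∩ D).

The sets are not equal: only the forward inclusion holds.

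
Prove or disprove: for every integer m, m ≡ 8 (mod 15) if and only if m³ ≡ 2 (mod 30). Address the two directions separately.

(⟸) The residues r modulo 30 with r³ ≡ 2 (mod 30) are exactly {8}, and each is ≡ 8 (mod 15).

(⟹) This fails: take m = 23. Then 23 ≡ 8 (mod 15), but 23³ = 12167 ≡ 17 (mod 30), not 2.

Only the converse holds.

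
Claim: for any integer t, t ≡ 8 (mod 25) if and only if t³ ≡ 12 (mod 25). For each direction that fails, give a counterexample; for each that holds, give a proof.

Both implications hold.

[⇒] Suppose t ≡ 8 (mod 25). Write t = 25j + 8. Then (25j + 8)³ = 15625j³ + 15000j² + 4800j + 512 = 25(625j³ + 600j² + 192j + 20) + 12, so t³ ≡ 12 (mod 25).

[⇐] Conversely, suppose t³ ≡ 12 (mod 25). The only residue r in {0, …, 24} with r³ ≡ 12 (mod 25) is r = 8, so t ≡ 8 (mod 25).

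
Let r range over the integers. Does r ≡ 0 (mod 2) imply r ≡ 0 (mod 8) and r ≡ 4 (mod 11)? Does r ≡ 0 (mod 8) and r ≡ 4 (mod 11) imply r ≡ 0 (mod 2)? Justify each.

[⇒] This fails: r = 0 gives 0 ≡ 0 (mod 2) but 0 ≡ 0 (mod 11), so the conjunction on the right does not hold.

[⇐] Conversely, if r ≡ 0 (mod 8) and r ≡ 4 (mod 11), then by the Chinese remainder theorem r ≡ 48 (mod 88). Since 48 ≡ 0 (mod 2) and 2 ∣ 88, we get r ≡ 0 (mod 2).

Only the converse holds.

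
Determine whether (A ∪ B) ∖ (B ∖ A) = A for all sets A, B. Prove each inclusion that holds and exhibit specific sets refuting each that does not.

Forward inclusion. Let x ∈ (A ∪ B) ∖ (B ∖ A). Then either x ∈ A and x ∉ B; or x ∈ A ∩ B. In each case x ∈ A, so (A ∪ B) ∖ (B ∖ A) ⊆ A.

Reverse inclusion. Let x ∈ A. Then either x ∈ A and x ∉ B; or x ∈ A ∩ B. In each case x ∈ (A ∪ B) ∖ (B ∖ A), so A ⊆ (A ∪ B) ∖ (B ∖ A).

Both inclusions hold.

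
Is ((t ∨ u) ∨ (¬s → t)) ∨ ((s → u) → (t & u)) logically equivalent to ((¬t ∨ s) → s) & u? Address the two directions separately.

(⇒) fails; (⇐) holds.

Converse. Assume the antecedent. If t is true, the consequent reduces to true regardless of the other variables. If t is false, the antecedent forces (t = F, u = T, s = T), and the consequent holds there. Either way the consequent holds.

Forward direction. This fails. Under t = T, u = F, s = F, the left side is true but the right side is false.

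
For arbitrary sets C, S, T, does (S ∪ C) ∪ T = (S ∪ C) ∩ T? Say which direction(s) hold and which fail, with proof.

(⊇) Let x ∈ (S ∪ C) ∩ T. Then either x ∈ C ∩ T and x ∉ S; or x ∈ S ∩ T and x ∉ C; or x ∈ C ∩ S ∩ T. In each case x ∈ (S ∪ C) ∪ T, so (S ∪ C) ∩ T ⊆ (S ∪ C) ∪ T.

(⊆) This inclusion fails. Take C = {1}, S = ∅, T = ∅; then 1 ∈ (S ∪ C) ∪ T but 1 ∉ (S ∪ C) ∩ T.

The sets are not equal: only the reverse inclusion holds.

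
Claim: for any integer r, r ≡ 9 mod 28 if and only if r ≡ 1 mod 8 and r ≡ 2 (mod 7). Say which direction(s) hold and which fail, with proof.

The forward direction fails; the converse holds.

[⇒] This fails: r = 37 gives 37 ≡ 9 (mod 28) but 37 ≡ 5 (mod 8), so the conjunction on the right does not hold.

[⇐] Conversely, if r ≡ 1 (mod 8) and r ≡ 2 (mod 7), then by the Chinese remainder theorem r ≡ 9 (mod 56). Since 9 ≡ 9 (mod 28) and 28 ∣ 56, we get r ≡ 9 (mod 28).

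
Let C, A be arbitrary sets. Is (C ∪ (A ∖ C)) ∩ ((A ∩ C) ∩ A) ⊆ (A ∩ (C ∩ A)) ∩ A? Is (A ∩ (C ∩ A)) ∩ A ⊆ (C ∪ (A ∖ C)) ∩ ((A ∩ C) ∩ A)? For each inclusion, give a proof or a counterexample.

(⊆) Let x ∈ (C ∪ (A ∖ C)) ∩ ((A ∩ C) ∩ A). Then x ∈ C ∩ A, from which x ∈ (A ∩ (C ∩ A)) ∩ A.

(⊇) Let x ∈ (A ∩ (C ∩ A)) ∩ A. Then x ∈ C ∩ A, from which x ∈ (C ∪ (A ∖ C)) ∩ ((A ∩ C) ∩ A).

The two sets are equal.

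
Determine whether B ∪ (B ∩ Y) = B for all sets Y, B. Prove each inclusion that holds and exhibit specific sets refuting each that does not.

(⟹) Let x ∈ B ∪ (B ∩ Y). Then either x ∈ B and x ∉ Y; or x ∈ Y ∩ B. In each case x ∈ B, so B ∪ (B ∩ Y) ⊆ B.

(⟸) Let x ∈ B. Then either x ∈ B and x ∉ Y; or x ∈ Y ∩ B. In each case x ∈ B ∪ (B ∩ Y), so B ⊆ B ∪ (B ∩ Y).

The two sets are equal.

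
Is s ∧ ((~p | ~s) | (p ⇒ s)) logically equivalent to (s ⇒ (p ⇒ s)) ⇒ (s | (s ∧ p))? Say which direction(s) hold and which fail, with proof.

Equivalent; both directions hold.

Forward direction. Assume the antecedent. If s is true, (s ⇒ (p ⇒ s)) ⇒ (s | (s ∧ p)) reduces to true regardless of the other variables. If s is false, the antecedent cannot hold. Either way (s ⇒ (p ⇒ s)) ⇒ (s | (s ∧ p)) holds.

Converse. Assume the antecedent. If s is true, s ∧ ((~p | ~s) | (p ⇒ s)) reduces to true regardless of the other variables. If s is false, the antecedent cannot hold. Either way s ∧ ((~p | ~s) | (p ⇒ s)) holds.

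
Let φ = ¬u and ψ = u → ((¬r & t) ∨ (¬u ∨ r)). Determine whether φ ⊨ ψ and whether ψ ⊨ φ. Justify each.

Only the forward direction holds.

(⟹) Assume the antecedent. If t is true, u → ((¬r & t) ∨ (¬u ∨ r)) reduces to true regardless of the other variables. If t is false, the antecedent forces (t = F, r = F, u = F) or (t = F, r = T, u = F), and u → ((¬r & t) ∨ (¬u ∨ r)) holds there. Either way u → ((¬r & t) ∨ (¬u ∨ r)) holds.

(⟸) This fails. Under t = T, r = F, u = T, the left side is false but the right side is true.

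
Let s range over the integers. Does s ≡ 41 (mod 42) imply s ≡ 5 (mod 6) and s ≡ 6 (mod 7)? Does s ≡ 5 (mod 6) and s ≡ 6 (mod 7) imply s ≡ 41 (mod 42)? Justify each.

[⇒] Suppose s ≡ 41 (mod 42); write s = 42j + 41. Since 6 ∣ 42, reducing mod 6 gives s ≡ 41 ≡ 5 (mod 6); since 7 ∣ 42, reducing mod 7 gives s ≡ 41 ≡ 6 (mod 7).

[⇐] Conversely, if s ≡ 5 (mod 6) and s ≡ 6 (mod 7), then by the Chinese remainder theorem s ≡ 41 (mod 42). This is exactly s ≡ 41 (mod 42).

Both implications hold.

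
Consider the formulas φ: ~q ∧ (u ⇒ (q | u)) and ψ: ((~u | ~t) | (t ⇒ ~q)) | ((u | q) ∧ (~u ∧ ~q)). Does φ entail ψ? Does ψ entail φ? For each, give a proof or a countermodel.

Forward direction. Assume the antecedent. If t is true, the antecedent forces (t = T, q = F, u = F) or (t = T, q = F, u = T), and the consequent holds there. If t is false, the consequent reduces to true regardless of the other variables. Either way the consequent holds.

Converse. This fails. Under t = F, q = T, u = F, the left side is false but the right side is true.

Only the forward direction holds.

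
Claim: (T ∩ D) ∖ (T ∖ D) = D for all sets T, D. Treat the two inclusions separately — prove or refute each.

(⊆) holds; (⊇) fails.

Forward inclusion. Let x ∈ (T ∩ D) ∖ (T ∖ D). Then x ∈ T ∩ D, from which x ∈ D.

Reverse inclusion. This inclusion fails. Take T = ∅, D = {1}; then 1 ∈ D but 1 ∉ (T ∩ D) ∖ (T ∖ D).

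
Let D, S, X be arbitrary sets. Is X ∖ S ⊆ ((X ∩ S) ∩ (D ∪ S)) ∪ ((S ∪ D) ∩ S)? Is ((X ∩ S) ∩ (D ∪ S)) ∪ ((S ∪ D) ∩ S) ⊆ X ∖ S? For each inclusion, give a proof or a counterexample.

Both inclusions fail.

(⊆) This inclusion fails. Take D = ∅, S = ∅, X = {1}; then 1 ∈ X ∖ S but 1 ∉ ((X ∩ S) ∩ (D ∪ S)) ∪ ((S ∪ D) ∩ S).

(⊇) This inclusion fails. Take D = ∅, S = {1}, X = ∅; then 1 ∈ ((X ∩ S) ∩ (D ∪ S)) ∪ ((S ∪ D) ∩ S) but 1 ∉ X ∖ S.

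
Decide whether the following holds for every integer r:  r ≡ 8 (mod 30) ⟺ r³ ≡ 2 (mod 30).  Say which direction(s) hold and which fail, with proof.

(⟹) Suppose r ≡ 8 (mod 30). Write r = 30j + 8. Then (30j + 8)³ = 27000j³ + 21600j² + 5760j + 512 = 30(900j³ + 720j² + 192j + 17) + 2, so r³ ≡ 2 (mod 30).

(⟸) Conversely, suppose r³ ≡ 2 (mod 30). The only residue r in {0, …, 29} with r³ ≡ 2 (mod 30) is r = 8, so r ≡ 8 (mod 30).

Equivalent; both directions hold.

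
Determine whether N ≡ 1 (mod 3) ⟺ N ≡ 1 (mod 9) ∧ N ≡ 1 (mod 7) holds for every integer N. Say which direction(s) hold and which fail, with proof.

(⇒) fails; (⇐) holds.

(⟹) This fails: N = 4 gives 4 ≡ 1 (mod 3) but 4 ≡ 4 (mod 9), so the conjunction on the right does not hold.

(⟸) Conversely, if N ≡ 1 (mod 9) and N ≡ 1 (mod 7), then by the Chinese remainder theorem N ≡ 1 (mod 63). Since 1 ≡ 1 (mod 3) and 3 ∣ 63, we get N ≡ 1 (mod 3).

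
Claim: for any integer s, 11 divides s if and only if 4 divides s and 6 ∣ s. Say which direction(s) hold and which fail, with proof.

(⟹) This fails: take s = 11. Certainly 11 ∣ 11, but 4 ∤ 11.

(⟸) This fails: take s = 12. Both 4 ∣ 12 and 6 ∣ 12, yet 12 is not a multiple of 11 (since 12 = 1·11 + 1), so 11 ∤ 12.

(⇒) fails and (⇐) fails.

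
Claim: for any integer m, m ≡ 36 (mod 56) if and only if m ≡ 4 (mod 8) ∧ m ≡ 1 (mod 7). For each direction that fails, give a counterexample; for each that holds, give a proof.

Converse. If m ≡ 4 (mod 8) and m ≡ 1 (mod 7), then by the Chinese remainder theorem m ≡ 36 (mod 56). This is exactly m ≡ 36 (mod 56).

Forward direction. Suppose m ≡ 36 (mod 56); write m = 56j + 36. Since 8 ∣ 56, reducing mod 8 gives m ≡ 36 ≡ 4 (mod 8); since 7 ∣ 56, reducing mod 7 gives m ≡ 36 ≡ 1 (mod 7).

The biconditional holds.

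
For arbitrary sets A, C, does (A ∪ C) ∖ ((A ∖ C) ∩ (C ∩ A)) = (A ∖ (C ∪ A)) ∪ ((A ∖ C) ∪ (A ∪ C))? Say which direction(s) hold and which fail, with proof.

The two sets are equal.

(⟸) Let x ∈ (A ∖ (C ∪ A)) ∪ ((A ∖ C) ∪ (A ∪ C)). Then either x ∈ A and x ∉ C; or x ∈ C and x ∉ A; or x ∈ A ∩ C. In each case x ∈ (A ∪ C) ∖ ((A ∖ C) ∩ (C ∩ A)), so (A ∖ (C ∪ A)) ∪ ((A ∖ C) ∪ (A ∪ C)) ⊆ (A ∪ C) ∖ ((A ∖ C) ∩ (C ∩ A)).

(⟹) Let x ∈ (A ∪ C) ∖ ((A ∖ C) ∩ (C ∩ A)). Then either x ∈ A and x ∉ C; or x ∈ C and x ∉ A; or x ∈ A ∩ C. In each case x ∈ (A ∖ (C ∪ A)) ∪ ((A ∖ C) ∪ (A ∪ C)), so (A ∪ C) ∖ ((A ∖ C) ∩ (C ∩ A)) ⊆ (A ∖ (C ∪ A)) ∪ ((A ∖ C) ∪ (A ∪ C)).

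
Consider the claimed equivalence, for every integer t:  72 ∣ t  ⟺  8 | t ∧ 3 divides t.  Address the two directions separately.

(⇒) If 72 ∣ t, write t = 72q. Since 72 = 9·8, t = 8·(9q), so 8 ∣ t; and since 72 = 24·3, t = 3·(24q), so 3 ∣ t.

(⇐) This fails: take t = 24. Both 8 ∣ 24 and 3 ∣ 24, yet 24 is not a multiple of 72 (since 24 = 0·72 + 24), so 72 ∤ 24.

Not equivalent: only (⇒) holds.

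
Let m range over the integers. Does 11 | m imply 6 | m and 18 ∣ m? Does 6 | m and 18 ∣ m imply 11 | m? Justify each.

(⟹) This fails: take m = 11. Certainly 11 ∣ 11, but 6 ∤ 11.

(⟸) This fails: take m = 18. Both 6 ∣ 18 and 18 ∣ 18, yet 18 is not a multiple of 11 (since 18 = 1·11 + 7), so 11 ∤ 18.

Both directions fail.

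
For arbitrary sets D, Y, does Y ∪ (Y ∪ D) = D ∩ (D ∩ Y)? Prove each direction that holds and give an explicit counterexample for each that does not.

Only the reverse inclusion holds.

Forward inclusion. This inclusion fails. Take D = {1}, Y = ∅; then 1 ∈ Y ∪ (Y ∪ D) but 1 ∉ D ∩ (D ∩ Y).

Reverse inclusion. Let x ∈ D ∩ (D ∩ Y). Then x ∈ D ∩ Y, from which x ∈ Y ∪ (Y ∪ D).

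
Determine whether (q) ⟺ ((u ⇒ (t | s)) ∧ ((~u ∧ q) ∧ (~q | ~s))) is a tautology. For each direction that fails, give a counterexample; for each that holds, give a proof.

The forward direction fails; the converse holds.

(←) Assume the antecedent. If s is true, the antecedent cannot hold. If s is false, the antecedent forces (s = F, q = T, u = F, t = F) or (s = F, q = T, u = F, t = T), and q holds there. Either way q holds.

(→) This fails. Under s = T, q = T, u = F, t = F, the left side is true but the right side is false.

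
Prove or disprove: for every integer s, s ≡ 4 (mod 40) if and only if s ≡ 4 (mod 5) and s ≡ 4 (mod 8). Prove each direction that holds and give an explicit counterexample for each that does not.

The biconditional holds.

[⇒] Suppose s ≡ 4 (mod 40); write s = 40j + 4. Since 5 ∣ 40, reducing mod 5 gives s ≡ 4 (mod 5); since 8 ∣ 40, reducing mod 8 gives s ≡ 4 (mod 8).

[⇐] Conversely, if s ≡ 4 (mod 5) and s ≡ 4 (mod 8), then by the Chinese remainder theorem s ≡ 4 (mod 40). This is exactly s ≡ 4 (mod 40).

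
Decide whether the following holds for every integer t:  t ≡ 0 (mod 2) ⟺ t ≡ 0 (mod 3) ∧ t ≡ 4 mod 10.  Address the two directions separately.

Only the reverse direction holds.

(→) This fails: t = 0 gives 0 ≡ 0 (mod 2) but 0 ≡ 0 (mod 10), so the conjunction on the right does not hold.

(←) Conversely, if t ≡ 0 (mod 3) and t ≡ 4 (mod 10), then by the Chinese remainder theorem t ≡ 24 (mod 30). Since 24 ≡ 0 (mod 2) and 2 ∣ 30, we get t ≡ 0 (mod 2).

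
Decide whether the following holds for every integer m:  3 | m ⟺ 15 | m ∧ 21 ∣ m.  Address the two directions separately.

The forward direction fails; the converse holds.

Forward direction. This fails: take m = 3. Certainly 3 ∣ 3, but 15 ∤ 3.

Converse. Suppose 15 ∣ m and 21 ∣ m. Any common multiple of 15 and 21 is a multiple of their lcm; here lcm(15, 21) = 15·21/gcd(15, 21) = 315/3 = 105, so 105 ∣ m. Since 3 ∣ 105, it follows that 3 ∣ m.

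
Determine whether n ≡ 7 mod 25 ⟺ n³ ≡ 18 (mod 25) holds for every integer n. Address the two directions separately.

(⇒) Suppose n ≡ 7 mod 25. Write n = 25j + 7. Then (25j + 7)³ = 15625j³ + 13125j² + 3675j + 343 = 25(625j³ + 525j² + 147j + 13) + 18, so n³ ≡ 18 (mod 25).

(⇐) Conversely, suppose n³ ≡ 18 (mod 25). The only residue r in {0, …, 24} with r³ ≡ 18 (mod 25) is r = 7, so n ≡ 7 (mod 25).

The biconditional holds.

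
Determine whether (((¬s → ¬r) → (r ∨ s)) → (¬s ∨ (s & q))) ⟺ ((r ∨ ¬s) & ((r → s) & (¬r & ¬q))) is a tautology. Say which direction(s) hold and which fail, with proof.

Forward direction. This fails. Under s = F, r = T, q = F, the left side is true but the right side is false.

Converse. Assume the antecedent. If s is true, the antecedent cannot hold. If s is false, the consequent reduces to true regardless of the other variables. Either way the consequent holds.

(⇒) fails; (⇐) holds.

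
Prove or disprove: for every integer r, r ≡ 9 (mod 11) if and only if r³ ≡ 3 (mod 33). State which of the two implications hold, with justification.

[⇒] This fails: take r = 20. Then 20 ≡ 9 (mod 11), but 20³ = 8000 ≡ 14 (mod 33), not 3.

[⇐] Conversely, the residues r modulo 33 with r³ ≡ 3 (mod 33) are exactly {9}, and each is ≡ 9 (mod 11).

Only the reverse direction holds.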